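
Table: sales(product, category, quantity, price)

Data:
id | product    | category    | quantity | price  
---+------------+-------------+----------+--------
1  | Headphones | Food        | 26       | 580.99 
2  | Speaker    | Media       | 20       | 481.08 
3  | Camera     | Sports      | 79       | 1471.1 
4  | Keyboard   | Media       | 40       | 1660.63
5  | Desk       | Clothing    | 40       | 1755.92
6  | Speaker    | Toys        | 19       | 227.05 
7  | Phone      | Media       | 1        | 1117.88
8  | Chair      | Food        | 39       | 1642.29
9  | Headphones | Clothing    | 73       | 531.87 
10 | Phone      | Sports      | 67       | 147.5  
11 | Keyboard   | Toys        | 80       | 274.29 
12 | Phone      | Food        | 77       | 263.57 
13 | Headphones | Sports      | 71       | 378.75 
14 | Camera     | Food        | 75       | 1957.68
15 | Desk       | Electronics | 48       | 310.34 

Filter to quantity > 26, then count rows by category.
SELECT category, COUNT(*)
FROM sales
WHERE quantity > 26
GROUP BY category

Note: WHERE filters rows before grouping.

Result:
  Clothing: 2
  Electronics: 1
  Food: 3
  Media: 1
  Sports: 3
  Toys: 1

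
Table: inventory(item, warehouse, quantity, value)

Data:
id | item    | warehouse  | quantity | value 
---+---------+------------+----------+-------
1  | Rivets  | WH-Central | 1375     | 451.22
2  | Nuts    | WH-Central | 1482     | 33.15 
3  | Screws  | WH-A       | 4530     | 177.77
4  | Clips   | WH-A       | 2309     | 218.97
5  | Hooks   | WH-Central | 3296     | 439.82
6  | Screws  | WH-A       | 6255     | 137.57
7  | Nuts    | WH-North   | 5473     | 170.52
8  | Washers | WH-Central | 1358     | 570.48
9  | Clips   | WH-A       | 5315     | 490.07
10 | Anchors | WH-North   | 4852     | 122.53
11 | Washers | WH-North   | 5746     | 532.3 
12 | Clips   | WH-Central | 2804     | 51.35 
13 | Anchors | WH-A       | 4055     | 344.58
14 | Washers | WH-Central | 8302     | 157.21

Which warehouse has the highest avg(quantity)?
SELECT warehouse, AVG(quantity) as val
FROM inventory
GROUP BY warehouse
ORDER BY val DESC
LIMIT 1

Result: WH-North with avg(quantity) = 5357.00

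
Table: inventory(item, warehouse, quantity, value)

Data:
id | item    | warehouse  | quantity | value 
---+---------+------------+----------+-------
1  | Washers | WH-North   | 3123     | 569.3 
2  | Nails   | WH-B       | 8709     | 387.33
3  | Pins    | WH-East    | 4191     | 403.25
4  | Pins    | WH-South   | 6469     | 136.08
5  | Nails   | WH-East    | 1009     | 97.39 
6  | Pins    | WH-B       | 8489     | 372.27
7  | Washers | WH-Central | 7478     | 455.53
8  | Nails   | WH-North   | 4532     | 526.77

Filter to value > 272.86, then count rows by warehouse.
SELECT warehouse, COUNT(*)
FROM inventory
WHERE value > 272.86
GROUP BY warehouse

Note: WHERE filters rows before grouping.

Result:
  WH-B: 2
  WH-Central: 1
  WH-East: 1
  WH-North: 2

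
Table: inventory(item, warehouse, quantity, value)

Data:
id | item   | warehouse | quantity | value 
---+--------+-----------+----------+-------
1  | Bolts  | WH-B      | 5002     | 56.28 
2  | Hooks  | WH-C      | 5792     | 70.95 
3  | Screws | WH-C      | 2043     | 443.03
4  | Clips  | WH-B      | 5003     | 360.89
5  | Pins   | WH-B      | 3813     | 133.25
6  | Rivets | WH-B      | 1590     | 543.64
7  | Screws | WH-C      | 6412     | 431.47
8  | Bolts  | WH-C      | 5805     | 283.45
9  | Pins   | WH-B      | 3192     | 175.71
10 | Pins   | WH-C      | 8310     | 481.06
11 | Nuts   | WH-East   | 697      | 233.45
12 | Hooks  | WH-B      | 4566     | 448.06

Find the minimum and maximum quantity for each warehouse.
SELECT warehouse, MIN(quantity), MAX(quantity)
FROM inventory
GROUP BY warehouse

Result:
  WH-B: min=1590, max=5003
  WH-C: min=2043, max=8310
  WH-East: min=697, max=697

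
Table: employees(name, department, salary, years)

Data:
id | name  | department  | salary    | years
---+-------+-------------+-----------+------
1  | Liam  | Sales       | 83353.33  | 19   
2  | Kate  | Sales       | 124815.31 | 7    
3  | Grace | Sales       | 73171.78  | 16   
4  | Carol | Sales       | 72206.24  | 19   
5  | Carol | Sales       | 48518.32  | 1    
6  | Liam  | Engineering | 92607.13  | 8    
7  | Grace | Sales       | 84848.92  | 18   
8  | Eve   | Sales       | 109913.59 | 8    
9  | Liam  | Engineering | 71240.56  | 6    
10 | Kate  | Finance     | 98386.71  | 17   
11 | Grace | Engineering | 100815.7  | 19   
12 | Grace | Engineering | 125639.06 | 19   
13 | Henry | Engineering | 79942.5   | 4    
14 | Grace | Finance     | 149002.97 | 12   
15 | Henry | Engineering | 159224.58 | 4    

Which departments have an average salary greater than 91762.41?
SELECT department, AVG(salary)
FROM employees
GROUP BY department
HAVING AVG(salary) > 91762.41

Result:
  Engineering: avg=104911.59
  Finance: avg=123694.84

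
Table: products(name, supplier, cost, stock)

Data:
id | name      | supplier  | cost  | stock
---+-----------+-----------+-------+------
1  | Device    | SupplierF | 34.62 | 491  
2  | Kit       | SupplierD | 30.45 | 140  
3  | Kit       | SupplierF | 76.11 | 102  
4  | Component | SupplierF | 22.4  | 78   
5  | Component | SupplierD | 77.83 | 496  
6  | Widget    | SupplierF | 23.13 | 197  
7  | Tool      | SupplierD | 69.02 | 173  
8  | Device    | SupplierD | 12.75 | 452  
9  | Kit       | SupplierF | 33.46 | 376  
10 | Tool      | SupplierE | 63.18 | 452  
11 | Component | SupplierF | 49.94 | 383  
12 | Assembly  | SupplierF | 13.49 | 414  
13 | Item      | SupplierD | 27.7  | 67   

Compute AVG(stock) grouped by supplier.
SELECT supplier, AVG(stock) as result
FROM products
GROUP BY supplier

Result:
  SupplierD: 265.60
  SupplierE: 452.00
  SupplierF: 291.57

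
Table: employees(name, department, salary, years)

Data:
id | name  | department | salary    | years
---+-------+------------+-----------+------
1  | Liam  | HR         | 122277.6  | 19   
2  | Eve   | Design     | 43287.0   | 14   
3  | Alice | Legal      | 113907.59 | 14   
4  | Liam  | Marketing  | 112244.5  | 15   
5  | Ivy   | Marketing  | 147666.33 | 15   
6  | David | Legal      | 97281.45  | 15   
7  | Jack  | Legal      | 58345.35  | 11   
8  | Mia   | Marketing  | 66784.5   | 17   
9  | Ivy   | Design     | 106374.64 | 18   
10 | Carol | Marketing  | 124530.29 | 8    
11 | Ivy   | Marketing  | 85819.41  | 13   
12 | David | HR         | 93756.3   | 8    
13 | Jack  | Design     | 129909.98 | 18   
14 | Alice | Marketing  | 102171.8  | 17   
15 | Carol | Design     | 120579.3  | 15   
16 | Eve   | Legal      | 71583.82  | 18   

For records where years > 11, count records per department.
SELECT department, COUNT(*)
FROM employees
WHERE years > 11
GROUP BY department

Note: WHERE filters rows before grouping.

Result:
  Design: 4
  HR: 1
  Legal: 3
  Marketing: 5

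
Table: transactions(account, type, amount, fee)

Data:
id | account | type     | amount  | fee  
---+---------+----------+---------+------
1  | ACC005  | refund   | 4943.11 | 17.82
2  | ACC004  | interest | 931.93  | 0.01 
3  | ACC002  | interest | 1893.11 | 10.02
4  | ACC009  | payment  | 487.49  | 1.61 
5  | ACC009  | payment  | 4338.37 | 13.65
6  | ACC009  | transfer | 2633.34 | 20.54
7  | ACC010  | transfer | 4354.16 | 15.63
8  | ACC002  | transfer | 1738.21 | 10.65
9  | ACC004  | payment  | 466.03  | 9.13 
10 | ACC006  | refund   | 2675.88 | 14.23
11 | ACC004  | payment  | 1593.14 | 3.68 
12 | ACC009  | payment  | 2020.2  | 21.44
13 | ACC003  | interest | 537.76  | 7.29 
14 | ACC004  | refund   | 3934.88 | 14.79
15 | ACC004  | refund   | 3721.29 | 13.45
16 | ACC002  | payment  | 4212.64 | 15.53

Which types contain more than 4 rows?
SELECT type, COUNT(*) as cnt
FROM transactions
GROUP BY type
HAVING COUNT(*) > 4

Result:
  payment: 6

Note: HAVING filters groups after aggregation, WHERE filters rows before.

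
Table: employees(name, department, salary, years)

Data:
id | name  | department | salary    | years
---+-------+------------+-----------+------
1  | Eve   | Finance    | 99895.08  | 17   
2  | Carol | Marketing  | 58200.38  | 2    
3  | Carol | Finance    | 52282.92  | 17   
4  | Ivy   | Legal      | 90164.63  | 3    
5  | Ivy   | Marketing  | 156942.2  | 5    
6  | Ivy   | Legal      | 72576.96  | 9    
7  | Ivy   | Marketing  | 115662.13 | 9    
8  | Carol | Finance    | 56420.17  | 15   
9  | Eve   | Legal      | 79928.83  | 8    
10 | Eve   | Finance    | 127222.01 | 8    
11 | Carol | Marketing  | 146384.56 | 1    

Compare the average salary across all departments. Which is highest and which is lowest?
SELECT department, AVG(salary)
FROM employees
GROUP BY department
ORDER BY AVG(salary)

All groups:
  Legal: 80890.14
  Finance: 83955.05
  Marketing: 119297.32

Highest: Marketing (119297.32)
Lowest: Legal (80890.14)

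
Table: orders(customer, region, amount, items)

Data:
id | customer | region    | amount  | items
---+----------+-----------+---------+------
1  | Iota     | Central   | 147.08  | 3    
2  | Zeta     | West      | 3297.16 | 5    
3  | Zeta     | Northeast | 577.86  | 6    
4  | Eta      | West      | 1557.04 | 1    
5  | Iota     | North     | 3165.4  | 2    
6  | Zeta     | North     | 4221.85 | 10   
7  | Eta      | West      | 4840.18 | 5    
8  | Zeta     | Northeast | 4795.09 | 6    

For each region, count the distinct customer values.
SELECT region, COUNT(DISTINCT customer)
FROM orders
GROUP BY region

Result:
  Central: 1 distinct
  North: 2 distinct
  Northeast: 1 distinct
  West: 2 distinct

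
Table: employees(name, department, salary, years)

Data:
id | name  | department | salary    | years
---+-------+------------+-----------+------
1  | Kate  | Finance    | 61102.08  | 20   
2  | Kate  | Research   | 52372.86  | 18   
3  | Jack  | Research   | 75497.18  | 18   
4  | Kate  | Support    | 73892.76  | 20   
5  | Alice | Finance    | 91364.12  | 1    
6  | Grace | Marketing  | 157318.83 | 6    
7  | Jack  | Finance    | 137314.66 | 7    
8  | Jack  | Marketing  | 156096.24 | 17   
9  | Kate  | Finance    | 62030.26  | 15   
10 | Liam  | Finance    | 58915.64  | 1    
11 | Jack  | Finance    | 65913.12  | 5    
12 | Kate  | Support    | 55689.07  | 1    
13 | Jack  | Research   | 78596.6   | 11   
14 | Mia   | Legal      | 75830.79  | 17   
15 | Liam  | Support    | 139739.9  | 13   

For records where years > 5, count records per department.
SELECT department, COUNT(*)
FROM employees
WHERE years > 5
GROUP BY department

Note: WHERE filters rows before grouping.

Result:
  Finance: 3
  Legal: 1
  Marketing: 2
  Research: 3
  Support: 2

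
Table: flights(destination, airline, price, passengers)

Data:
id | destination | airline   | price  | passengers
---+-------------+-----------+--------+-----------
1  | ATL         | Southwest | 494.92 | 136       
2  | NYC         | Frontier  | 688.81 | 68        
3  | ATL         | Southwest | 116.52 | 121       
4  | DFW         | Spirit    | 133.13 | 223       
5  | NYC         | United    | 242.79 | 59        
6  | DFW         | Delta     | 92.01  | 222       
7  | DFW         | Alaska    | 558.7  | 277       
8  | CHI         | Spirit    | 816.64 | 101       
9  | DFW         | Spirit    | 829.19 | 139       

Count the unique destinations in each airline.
SELECT airline, COUNT(DISTINCT destination)
FROM flights
GROUP BY airline

Result:
  Alaska: 1 distinct
  Delta: 1 distinct
  Frontier: 1 distinct
  Southwest: 1 distinct
  Spirit: 2 distinct
  United: 1 distinct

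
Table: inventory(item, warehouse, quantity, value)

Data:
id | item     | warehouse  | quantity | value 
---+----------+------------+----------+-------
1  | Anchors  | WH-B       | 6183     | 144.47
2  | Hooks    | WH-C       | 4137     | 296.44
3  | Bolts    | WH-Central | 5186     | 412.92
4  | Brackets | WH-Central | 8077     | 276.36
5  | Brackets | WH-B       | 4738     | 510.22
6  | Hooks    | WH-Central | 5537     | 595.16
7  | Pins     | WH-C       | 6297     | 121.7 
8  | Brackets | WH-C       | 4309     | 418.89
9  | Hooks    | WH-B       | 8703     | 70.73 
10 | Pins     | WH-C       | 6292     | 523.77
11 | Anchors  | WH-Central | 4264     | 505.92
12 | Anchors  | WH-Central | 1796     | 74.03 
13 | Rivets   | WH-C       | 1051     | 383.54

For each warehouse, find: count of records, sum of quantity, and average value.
SELECT warehouse,
       COUNT(*) as cnt,
       SUM(quantity) as total_quantity,
       AVG(value) as avg_value
FROM inventory
GROUP BY warehouse

Result:
  WH-B: 3 records, 19624 total quantity, 241.81 avg value
  WH-C: 5 records, 22086 total quantity, 348.87 avg value
  WH-Central: 5 records, 24860 total quantity, 372.88 avg value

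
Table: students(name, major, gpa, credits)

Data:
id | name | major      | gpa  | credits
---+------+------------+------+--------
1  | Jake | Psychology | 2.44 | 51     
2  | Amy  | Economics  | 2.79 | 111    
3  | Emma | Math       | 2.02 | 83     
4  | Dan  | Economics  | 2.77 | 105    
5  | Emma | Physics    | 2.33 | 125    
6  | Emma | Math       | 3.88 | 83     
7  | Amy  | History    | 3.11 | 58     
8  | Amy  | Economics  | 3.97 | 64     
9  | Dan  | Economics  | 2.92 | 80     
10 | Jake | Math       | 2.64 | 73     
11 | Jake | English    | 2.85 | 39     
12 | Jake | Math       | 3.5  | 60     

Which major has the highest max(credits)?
SELECT major, MAX(credits) as val
FROM students
GROUP BY major
ORDER BY val DESC
LIMIT 1

Result: Physics with max(credits) = 125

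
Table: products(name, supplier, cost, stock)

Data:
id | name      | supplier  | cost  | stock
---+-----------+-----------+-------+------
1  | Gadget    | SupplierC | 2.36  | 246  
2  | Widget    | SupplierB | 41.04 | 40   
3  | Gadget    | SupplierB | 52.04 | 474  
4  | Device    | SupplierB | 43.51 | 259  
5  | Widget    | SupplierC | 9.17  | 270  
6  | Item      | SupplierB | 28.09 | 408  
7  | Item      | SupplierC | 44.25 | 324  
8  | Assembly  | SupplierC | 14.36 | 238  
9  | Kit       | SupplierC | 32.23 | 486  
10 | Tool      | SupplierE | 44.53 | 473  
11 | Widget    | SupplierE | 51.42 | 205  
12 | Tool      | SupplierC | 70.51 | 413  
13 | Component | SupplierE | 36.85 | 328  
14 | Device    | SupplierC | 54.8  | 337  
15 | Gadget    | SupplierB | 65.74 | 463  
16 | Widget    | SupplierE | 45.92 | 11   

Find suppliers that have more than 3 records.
SELECT supplier, COUNT(*) as cnt
FROM products
GROUP BY supplier
HAVING COUNT(*) > 3

Result:
  SupplierB: 5
  SupplierC: 7
  SupplierE: 4

Note: HAVING filters groups after aggregation, WHERE filters rows before.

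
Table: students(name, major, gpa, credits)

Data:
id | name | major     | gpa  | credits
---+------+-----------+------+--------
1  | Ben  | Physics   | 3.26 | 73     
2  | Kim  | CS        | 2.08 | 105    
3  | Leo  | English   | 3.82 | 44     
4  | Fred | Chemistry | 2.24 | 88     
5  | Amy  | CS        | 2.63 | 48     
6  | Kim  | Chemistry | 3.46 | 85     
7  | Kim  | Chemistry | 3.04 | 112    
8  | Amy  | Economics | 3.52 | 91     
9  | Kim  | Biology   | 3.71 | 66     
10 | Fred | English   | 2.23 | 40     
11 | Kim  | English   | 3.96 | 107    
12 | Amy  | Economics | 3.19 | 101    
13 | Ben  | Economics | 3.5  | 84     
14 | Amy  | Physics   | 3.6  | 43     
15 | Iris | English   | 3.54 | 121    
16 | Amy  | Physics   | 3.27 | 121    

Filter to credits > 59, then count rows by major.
SELECT major, COUNT(*)
FROM students
WHERE credits > 59
GROUP BY major

Note: WHERE filters rows before grouping.

Result:
  Biology: 1
  CS: 1
  Chemistry: 3
  Economics: 3
  English: 2
  Physics: 2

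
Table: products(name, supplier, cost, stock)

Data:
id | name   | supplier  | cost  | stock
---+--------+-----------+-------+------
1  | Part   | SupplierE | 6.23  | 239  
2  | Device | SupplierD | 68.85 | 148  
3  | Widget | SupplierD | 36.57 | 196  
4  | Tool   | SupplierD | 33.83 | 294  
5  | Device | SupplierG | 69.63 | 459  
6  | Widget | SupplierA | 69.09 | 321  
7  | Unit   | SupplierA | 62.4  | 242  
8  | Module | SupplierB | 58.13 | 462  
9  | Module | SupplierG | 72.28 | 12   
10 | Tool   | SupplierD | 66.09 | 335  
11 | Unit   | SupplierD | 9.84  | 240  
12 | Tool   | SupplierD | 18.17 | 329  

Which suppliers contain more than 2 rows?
SELECT supplier, COUNT(*) as cnt
FROM products
GROUP BY supplier
HAVING COUNT(*) > 2

Result:
  SupplierD: 6

Note: HAVING filters groups after aggregation, WHERE filters rows before.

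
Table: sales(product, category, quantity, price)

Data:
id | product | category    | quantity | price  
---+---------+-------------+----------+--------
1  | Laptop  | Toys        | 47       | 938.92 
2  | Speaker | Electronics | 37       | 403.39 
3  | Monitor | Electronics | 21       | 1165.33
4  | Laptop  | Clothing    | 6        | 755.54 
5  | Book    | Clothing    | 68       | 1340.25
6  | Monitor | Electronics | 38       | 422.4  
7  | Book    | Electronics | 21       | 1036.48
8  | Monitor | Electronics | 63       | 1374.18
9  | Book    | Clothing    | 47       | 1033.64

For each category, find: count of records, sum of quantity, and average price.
SELECT category,
       COUNT(*) as cnt,
       SUM(quantity) as total_quantity,
       AVG(price) as avg_price
FROM sales
GROUP BY category

Result:
  Clothing: 3 records, 121 total quantity, 1043.14 avg price
  Electronics: 5 records, 180 total quantity, 880.36 avg price
  Toys: 1 records, 47 total quantity, 938.92 avg price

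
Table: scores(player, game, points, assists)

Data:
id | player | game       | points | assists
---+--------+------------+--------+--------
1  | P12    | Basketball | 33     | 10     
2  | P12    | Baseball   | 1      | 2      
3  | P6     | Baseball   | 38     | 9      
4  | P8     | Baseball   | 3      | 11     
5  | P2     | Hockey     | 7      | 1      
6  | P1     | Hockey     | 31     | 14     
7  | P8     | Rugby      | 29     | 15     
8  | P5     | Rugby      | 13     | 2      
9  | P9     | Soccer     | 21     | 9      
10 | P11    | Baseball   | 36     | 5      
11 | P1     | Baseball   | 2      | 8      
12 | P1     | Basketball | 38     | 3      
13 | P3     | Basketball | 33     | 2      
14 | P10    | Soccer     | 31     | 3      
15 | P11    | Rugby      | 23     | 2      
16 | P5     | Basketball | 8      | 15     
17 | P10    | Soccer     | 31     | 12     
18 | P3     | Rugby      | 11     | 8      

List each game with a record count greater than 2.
SELECT game, COUNT(*) as cnt
FROM scores
GROUP BY game
HAVING COUNT(*) > 2

Result:
  Baseball: 5
  Basketball: 4
  Rugby: 4
  Soccer: 3

Note: HAVING filters groups after aggregation, WHERE filters rows before.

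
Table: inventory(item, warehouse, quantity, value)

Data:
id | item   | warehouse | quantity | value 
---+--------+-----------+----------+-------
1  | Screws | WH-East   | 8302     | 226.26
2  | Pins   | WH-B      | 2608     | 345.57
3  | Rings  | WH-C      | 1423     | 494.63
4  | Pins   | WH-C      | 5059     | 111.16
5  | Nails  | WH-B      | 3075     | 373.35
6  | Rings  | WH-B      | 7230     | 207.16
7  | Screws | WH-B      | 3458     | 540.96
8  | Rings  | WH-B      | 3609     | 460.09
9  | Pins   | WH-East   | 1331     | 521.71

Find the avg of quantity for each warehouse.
SELECT warehouse, AVG(quantity) as result
FROM inventory
GROUP BY warehouse

Result:
  WH-B: 3996.00
  WH-C: 3241.00
  WH-East: 4816.50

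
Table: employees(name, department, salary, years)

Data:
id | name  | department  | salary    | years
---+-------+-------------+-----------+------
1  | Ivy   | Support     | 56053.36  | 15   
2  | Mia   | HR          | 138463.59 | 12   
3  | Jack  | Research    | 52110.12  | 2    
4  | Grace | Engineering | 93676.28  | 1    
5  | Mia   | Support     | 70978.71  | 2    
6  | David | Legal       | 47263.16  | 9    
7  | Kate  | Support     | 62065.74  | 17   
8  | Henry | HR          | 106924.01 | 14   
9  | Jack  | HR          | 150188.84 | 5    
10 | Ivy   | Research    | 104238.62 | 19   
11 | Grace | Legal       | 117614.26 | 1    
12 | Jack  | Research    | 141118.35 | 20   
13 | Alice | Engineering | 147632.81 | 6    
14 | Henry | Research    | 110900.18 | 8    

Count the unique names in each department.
SELECT department, COUNT(DISTINCT name)
FROM employees
GROUP BY department

Result:
  Engineering: 2 distinct
  HR: 3 distinct
  Legal: 2 distinct
  Research: 3 distinct
  Support: 3 distinct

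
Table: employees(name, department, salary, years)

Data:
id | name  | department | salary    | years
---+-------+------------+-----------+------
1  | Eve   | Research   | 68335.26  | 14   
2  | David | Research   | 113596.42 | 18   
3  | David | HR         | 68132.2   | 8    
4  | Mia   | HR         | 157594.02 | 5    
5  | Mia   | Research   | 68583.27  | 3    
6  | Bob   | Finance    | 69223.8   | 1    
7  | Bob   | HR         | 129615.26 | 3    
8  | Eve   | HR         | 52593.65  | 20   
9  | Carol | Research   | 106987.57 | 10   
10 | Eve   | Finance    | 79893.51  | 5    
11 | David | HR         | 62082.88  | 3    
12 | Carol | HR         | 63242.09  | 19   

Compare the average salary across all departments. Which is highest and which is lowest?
SELECT department, AVG(salary)
FROM employees
GROUP BY department
ORDER BY AVG(salary)

All groups:
  Finance: 74558.66
  HR: 88876.68
  Research: 89375.63

Highest: Research (89375.63)
Lowest: Finance (74558.66)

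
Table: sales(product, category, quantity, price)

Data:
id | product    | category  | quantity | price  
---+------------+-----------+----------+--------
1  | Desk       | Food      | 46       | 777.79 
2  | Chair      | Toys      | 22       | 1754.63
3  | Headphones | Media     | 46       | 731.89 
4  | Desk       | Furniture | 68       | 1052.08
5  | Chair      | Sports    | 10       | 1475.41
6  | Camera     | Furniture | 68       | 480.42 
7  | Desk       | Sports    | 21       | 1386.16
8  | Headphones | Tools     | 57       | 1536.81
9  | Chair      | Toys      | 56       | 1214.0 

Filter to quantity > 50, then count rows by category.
SELECT category, COUNT(*)
FROM sales
WHERE quantity > 50
GROUP BY category

Note: WHERE filters rows before grouping.

Result:
  Furniture: 2
  Tools: 1
  Toys: 1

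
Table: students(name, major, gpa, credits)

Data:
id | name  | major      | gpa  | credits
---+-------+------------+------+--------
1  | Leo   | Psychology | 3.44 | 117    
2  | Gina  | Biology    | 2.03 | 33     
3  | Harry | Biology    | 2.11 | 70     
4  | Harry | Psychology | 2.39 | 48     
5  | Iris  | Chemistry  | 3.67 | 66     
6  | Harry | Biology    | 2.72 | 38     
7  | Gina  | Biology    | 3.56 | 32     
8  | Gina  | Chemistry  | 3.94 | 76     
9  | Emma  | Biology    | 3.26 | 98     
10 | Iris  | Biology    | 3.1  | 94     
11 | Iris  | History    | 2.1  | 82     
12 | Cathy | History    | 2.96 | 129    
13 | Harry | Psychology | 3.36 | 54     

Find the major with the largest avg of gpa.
SELECT major, AVG(gpa) as val
FROM students
GROUP BY major
ORDER BY val DESC
LIMIT 1

Result: Chemistry with avg(gpa) = 3.81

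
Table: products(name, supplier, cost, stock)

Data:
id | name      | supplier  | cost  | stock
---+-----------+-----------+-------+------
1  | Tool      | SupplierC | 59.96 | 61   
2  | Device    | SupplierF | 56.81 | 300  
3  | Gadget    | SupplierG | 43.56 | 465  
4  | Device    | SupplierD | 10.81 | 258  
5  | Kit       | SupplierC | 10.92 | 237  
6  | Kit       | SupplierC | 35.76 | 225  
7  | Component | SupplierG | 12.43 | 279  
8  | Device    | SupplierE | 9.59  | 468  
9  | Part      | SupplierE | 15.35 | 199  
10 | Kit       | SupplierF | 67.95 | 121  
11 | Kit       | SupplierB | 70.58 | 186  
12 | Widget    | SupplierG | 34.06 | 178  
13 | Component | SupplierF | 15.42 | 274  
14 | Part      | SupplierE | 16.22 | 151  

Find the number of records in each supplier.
SELECT supplier, COUNT(*) as count
FROM products
GROUP BY supplier

Result:
  SupplierB: 1
  SupplierC: 3
  SupplierD: 1
  SupplierE: 3
  SupplierF: 3
  SupplierG: 3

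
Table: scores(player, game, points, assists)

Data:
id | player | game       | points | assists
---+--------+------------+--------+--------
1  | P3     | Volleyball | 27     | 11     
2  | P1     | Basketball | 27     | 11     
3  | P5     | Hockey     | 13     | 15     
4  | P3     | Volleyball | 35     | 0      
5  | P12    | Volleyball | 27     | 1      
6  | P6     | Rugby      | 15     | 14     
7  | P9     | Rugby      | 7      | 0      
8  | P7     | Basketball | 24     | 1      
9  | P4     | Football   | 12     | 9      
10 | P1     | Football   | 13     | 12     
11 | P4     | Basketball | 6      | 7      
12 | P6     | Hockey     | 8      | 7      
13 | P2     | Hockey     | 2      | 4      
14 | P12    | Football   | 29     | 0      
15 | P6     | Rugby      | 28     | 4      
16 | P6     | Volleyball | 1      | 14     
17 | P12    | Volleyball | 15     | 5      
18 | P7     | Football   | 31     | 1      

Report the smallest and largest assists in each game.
SELECT game, MIN(assists), MAX(assists)
FROM scores
GROUP BY game

Result:
  Basketball: min=1, max=11
  Football: min=0, max=12
  Hockey: min=4, max=15
  Rugby: min=0, max=14
  Volleyball: min=0, max=14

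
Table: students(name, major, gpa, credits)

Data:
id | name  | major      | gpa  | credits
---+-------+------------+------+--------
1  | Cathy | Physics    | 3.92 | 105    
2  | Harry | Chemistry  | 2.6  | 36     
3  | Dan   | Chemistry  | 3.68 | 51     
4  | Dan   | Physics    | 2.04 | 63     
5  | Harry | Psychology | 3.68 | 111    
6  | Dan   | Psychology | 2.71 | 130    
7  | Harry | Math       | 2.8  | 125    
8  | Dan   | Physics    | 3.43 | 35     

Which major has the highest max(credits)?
SELECT major, MAX(credits) as val
FROM students
GROUP BY major
ORDER BY val DESC
LIMIT 1

Result: Psychology with max(credits) = 130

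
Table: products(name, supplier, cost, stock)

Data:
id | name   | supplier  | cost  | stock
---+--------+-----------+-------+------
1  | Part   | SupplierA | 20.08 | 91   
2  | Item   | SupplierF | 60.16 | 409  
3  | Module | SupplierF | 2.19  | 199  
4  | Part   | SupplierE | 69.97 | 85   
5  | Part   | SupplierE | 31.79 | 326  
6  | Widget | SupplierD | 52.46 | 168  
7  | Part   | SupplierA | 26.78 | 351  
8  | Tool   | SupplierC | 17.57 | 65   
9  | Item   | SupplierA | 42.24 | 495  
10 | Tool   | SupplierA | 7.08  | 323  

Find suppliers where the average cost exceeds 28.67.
SELECT supplier, AVG(cost)
FROM products
GROUP BY supplier
HAVING AVG(cost) > 28.67

Result:
  SupplierD: avg=52.46
  SupplierE: avg=50.88
  SupplierF: avg=31.18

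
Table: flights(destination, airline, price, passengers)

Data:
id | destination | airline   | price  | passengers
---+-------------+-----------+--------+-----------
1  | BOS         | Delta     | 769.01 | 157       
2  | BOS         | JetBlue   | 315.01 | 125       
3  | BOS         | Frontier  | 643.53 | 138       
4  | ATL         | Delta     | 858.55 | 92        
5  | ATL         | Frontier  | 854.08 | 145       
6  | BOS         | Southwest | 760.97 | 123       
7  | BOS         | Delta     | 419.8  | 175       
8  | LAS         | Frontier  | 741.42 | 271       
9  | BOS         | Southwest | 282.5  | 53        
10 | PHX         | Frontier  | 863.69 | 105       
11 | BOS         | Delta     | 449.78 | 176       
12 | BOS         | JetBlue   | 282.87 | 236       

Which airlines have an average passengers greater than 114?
SELECT airline, AVG(passengers)
FROM flights
GROUP BY airline
HAVING AVG(passengers) > 114

Result:
  Delta: avg=150.00
  Frontier: avg=164.75
  JetBlue: avg=180.50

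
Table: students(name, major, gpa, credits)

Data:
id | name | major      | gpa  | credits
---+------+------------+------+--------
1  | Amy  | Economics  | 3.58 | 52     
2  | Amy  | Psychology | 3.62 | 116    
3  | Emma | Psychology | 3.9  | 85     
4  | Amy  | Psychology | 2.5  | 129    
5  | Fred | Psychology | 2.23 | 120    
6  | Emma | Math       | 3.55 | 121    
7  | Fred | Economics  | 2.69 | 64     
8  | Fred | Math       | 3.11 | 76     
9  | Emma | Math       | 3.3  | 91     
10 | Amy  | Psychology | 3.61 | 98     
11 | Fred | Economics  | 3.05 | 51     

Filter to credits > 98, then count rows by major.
SELECT major, COUNT(*)
FROM students
WHERE credits > 98
GROUP BY major

Note: WHERE filters rows before grouping.

Result:
  Math: 1
  Psychology: 3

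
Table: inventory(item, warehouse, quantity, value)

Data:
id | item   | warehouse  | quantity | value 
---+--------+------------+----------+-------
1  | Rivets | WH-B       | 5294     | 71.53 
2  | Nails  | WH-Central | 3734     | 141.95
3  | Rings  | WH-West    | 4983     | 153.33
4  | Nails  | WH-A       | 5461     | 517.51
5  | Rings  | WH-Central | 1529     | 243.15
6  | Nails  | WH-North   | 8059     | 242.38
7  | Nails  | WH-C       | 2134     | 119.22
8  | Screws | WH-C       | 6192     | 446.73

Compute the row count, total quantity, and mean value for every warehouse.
SELECT warehouse,
       COUNT(*) as cnt,
       SUM(quantity) as total_quantity,
       AVG(value) as avg_value
FROM inventory
GROUP BY warehouse

Result:
  WH-A: 1 records, 5461 total quantity, 517.51 avg value
  WH-B: 1 records, 5294 total quantity, 71.53 avg value
  WH-C: 2 records, 8326 total quantity, 282.98 avg value
  WH-Central: 2 records, 5263 total quantity, 192.55 avg value
  WH-North: 1 records, 8059 total quantity, 242.38 avg value
  WH-West: 1 records, 4983 total quantity, 153.33 avg value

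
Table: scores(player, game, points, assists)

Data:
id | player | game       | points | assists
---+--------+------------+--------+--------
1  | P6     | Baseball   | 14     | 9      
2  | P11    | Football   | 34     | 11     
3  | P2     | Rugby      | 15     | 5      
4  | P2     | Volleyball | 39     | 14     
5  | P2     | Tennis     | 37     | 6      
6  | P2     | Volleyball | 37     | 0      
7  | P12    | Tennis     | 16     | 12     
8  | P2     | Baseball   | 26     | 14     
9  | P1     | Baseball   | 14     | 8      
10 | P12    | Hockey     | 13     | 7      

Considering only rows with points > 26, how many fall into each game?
SELECT game, COUNT(*)
FROM scores
WHERE points > 26
GROUP BY game

Note: WHERE filters rows before grouping.

Result:
  Football: 1
  Tennis: 1
  Volleyball: 2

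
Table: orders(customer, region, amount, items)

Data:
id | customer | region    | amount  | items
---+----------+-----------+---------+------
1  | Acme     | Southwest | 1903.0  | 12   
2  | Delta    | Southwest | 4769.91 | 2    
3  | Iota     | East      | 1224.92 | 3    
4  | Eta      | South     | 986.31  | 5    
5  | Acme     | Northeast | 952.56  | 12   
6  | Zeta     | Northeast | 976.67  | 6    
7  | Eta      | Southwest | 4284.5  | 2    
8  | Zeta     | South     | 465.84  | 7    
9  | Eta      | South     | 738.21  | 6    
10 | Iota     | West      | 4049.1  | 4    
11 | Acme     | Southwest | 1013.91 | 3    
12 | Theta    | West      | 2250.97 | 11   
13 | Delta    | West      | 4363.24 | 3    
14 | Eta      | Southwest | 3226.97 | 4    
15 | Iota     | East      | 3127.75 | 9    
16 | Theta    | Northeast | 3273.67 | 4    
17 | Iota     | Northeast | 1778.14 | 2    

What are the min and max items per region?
SELECT region, MIN(items), MAX(items)
FROM orders
GROUP BY region

Result:
  East: min=3, max=9
  Northeast: min=2, max=12
  South: min=5, max=7
  Southwest: min=2, max=12
  West: min=3, max=11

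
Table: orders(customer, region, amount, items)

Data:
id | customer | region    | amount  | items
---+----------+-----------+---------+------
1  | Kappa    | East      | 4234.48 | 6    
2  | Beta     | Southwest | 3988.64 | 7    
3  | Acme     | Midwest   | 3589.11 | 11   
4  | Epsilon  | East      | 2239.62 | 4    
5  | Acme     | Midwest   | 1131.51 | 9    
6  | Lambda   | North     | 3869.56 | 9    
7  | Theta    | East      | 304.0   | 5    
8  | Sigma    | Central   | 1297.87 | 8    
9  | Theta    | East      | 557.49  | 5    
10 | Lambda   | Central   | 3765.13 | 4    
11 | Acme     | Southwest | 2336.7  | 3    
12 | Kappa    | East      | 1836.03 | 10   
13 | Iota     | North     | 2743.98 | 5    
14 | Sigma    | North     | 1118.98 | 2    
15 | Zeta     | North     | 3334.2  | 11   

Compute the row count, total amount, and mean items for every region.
SELECT region,
       COUNT(*) as cnt,
       SUM(amount) as total_amount,
       AVG(items) as avg_items
FROM orders
GROUP BY region

Result:
  Central: 2 records, 5063.00 total amount, 6.00 avg items
  East: 5 records, 9171.62 total amount, 6.00 avg items
  Midwest: 2 records, 4720.62 total amount, 10.00 avg items
  North: 4 records, 11066.72 total amount, 6.75 avg items
  Southwest: 2 records, 6325.34 total amount, 5.00 avg items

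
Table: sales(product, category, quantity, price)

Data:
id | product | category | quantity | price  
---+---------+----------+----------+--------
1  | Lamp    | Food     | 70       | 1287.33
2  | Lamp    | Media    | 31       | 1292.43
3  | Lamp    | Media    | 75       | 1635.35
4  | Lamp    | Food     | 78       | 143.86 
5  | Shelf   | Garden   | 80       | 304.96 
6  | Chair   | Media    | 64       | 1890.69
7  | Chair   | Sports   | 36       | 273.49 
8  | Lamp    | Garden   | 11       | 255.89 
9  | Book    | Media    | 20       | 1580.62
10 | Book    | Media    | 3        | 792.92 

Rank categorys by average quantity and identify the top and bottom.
SELECT category, AVG(quantity)
FROM sales
GROUP BY category
ORDER BY AVG(quantity)

All groups:
  Sports: 36.00
  Media: 38.60
  Garden: 45.50
  Food: 74.00

Highest: Food (74.00)
Lowest: Sports (36.00)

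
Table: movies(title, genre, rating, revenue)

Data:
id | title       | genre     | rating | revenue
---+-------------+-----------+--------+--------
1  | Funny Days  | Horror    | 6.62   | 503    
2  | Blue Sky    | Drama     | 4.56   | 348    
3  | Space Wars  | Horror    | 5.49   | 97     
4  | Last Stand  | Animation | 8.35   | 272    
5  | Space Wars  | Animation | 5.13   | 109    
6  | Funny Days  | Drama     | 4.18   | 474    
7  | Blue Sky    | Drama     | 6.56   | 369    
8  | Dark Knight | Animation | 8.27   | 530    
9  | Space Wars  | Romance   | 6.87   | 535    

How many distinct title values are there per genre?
SELECT genre, COUNT(DISTINCT title)
FROM movies
GROUP BY genre

Result:
  Animation: 3 distinct
  Drama: 2 distinct
  Horror: 2 distinct
  Romance: 1 distinct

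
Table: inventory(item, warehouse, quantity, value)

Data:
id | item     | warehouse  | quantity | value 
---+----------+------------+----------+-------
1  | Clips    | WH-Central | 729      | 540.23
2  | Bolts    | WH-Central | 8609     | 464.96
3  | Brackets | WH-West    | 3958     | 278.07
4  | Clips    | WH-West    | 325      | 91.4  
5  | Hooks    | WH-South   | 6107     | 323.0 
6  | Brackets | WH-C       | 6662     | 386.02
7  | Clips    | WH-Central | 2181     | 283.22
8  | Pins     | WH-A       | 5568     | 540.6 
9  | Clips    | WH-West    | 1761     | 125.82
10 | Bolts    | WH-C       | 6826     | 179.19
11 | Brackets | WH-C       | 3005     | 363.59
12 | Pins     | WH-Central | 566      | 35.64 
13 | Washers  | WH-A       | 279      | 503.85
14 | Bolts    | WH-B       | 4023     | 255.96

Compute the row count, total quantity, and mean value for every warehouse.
SELECT warehouse,
       COUNT(*) as cnt,
       SUM(quantity) as total_quantity,
       AVG(value) as avg_value
FROM inventory
GROUP BY warehouse

Result:
  WH-A: 2 records, 5847 total quantity, 522.23 avg value
  WH-B: 1 records, 4023 total quantity, 255.96 avg value
  WH-C: 3 records, 16493 total quantity, 309.60 avg value
  WH-Central: 4 records, 12085 total quantity, 331.01 avg value
  WH-South: 1 records, 6107 total quantity, 323.00 avg value
  WH-West: 3 records, 6044 total quantity, 165.10 avg value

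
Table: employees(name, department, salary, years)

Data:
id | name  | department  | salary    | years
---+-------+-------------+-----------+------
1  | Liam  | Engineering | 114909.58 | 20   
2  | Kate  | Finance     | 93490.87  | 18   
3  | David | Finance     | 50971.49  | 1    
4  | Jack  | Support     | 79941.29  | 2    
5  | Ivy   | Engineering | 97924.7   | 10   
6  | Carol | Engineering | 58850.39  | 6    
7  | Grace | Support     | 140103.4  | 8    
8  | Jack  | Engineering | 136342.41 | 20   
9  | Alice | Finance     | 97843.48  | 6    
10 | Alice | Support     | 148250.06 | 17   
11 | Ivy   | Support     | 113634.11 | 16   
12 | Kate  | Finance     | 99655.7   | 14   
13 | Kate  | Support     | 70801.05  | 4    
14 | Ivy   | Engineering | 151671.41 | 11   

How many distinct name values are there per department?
SELECT department, COUNT(DISTINCT name)
FROM employees
GROUP BY department

Result:
  Engineering: 4 distinct
  Finance: 3 distinct
  Support: 5 distinct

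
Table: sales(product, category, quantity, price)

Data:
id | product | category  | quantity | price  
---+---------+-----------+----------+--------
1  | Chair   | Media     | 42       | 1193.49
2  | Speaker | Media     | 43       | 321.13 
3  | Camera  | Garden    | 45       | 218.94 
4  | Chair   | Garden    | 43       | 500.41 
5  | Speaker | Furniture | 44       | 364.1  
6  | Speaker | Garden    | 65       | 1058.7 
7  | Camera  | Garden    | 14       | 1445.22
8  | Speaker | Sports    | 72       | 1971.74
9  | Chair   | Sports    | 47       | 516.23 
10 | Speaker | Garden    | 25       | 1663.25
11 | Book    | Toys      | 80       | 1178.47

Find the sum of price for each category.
SELECT category, SUM(price) as result
FROM sales
GROUP BY category

Result:
  Furniture: 364.10
  Garden: 4886.52
  Media: 1514.62
  Sports: 2487.97
  Toys: 1178.47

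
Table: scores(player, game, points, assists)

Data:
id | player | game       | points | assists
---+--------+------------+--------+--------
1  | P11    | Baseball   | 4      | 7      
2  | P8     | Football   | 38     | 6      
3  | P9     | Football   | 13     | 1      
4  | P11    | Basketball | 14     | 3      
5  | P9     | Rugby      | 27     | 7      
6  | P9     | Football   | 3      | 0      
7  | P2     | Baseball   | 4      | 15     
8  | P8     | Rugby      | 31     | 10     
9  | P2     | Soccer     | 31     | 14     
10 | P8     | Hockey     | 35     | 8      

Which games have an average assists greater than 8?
SELECT game, AVG(assists)
FROM scores
GROUP BY game
HAVING AVG(assists) > 8

Result:
  Baseball: avg=11.00
  Rugby: avg=8.50
  Soccer: avg=14.00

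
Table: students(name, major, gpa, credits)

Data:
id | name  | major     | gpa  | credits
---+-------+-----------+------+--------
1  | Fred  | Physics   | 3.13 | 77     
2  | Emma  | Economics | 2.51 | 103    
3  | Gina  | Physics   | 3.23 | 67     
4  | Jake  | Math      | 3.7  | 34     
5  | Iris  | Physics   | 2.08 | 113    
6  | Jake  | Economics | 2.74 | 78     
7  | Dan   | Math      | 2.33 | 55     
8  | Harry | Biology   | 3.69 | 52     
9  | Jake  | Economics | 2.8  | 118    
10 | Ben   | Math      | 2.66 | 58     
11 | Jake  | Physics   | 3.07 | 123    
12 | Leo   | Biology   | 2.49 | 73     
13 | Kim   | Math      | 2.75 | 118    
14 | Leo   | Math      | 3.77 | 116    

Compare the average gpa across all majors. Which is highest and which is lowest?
SELECT major, AVG(gpa)
FROM students
GROUP BY major
ORDER BY AVG(gpa)

All groups:
  Economics: 2.68
  Physics: 2.88
  Math: 3.04
  Biology: 3.09

Highest: Biology (3.09)
Lowest: Economics (2.68)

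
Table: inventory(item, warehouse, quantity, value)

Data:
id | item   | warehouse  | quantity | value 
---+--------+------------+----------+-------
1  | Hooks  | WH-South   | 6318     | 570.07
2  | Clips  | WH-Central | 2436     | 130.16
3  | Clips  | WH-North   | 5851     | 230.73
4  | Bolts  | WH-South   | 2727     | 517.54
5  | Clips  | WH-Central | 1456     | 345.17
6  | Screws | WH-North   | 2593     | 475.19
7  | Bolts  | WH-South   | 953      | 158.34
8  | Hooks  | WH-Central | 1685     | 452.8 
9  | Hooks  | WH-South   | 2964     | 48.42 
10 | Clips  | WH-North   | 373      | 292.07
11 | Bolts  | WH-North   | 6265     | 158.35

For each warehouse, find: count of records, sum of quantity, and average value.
SELECT warehouse,
       COUNT(*) as cnt,
       SUM(quantity) as total_quantity,
       AVG(value) as avg_value
FROM inventory
GROUP BY warehouse

Result:
  WH-Central: 3 records, 5577 total quantity, 309.38 avg value
  WH-North: 4 records, 15082 total quantity, 289.09 avg value
  WH-South: 4 records, 12962 total quantity, 323.59 avg value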